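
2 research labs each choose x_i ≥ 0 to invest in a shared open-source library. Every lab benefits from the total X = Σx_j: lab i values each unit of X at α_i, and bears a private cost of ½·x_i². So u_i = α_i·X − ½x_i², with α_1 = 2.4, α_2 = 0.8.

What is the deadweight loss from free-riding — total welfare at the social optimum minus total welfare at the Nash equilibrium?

3.2

Lab i's FOC: ∂u_i/∂x_i = α_i − x_i = 0, so x_i* = α_i.
NE contributions = (2.4, 0.8); X = 3.2.
W^NE = (Σα)·X − ½Σα_i² = 3.2² − ½·6.4 = 7.04.
Planner sets x_i = Σα_j = 3.2 for every i, so X^SO = 2·3.2 = 6.4.
W^SO = (Σα)·X^SO − ½·2·(Σα)² = (2/2)·3.2² = 10.24.
Deadweight loss = W^SO − W^NE = 3.2.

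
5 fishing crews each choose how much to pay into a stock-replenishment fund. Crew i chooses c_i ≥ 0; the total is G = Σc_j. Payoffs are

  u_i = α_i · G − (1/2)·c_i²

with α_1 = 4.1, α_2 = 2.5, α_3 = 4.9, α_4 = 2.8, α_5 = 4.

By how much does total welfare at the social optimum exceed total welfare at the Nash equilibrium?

Crew i's FOC: ∂u_i/∂c_i = α_i − c_i = 0, so c_i* = α_i.
NE contributions = (4.1, 2.5, 4.9, 2.8, 4); G = 18.3.
W^NE = (Σα)·G − ½Σα_i² = 18.3² − ½·70.91 = 299.435.
Planner sets c_i = Σα_j = 18.3 for every i, so G^SO = 5·18.3 = 91.5.
W^SO = (Σα)·G^SO − ½·5·(Σα)² = (5/2)·18.3² = 837.225.
Deadweight loss = W^SO − W^NE = 537.79.

537.79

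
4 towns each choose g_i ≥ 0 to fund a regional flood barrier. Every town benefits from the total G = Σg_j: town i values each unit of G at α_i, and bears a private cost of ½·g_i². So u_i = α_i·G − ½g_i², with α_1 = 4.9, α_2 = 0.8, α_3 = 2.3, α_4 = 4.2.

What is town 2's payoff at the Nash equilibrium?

Town i's FOC: ∂u_i/∂g_i = α_i − g_i = 0, so g_i* = α_i.
NE contributions = (4.9, 0.8, 2.3, 4.2); G = 12.2.
u_2 = α_2·G − ½·(g_2)² = 0.8·12.2 − ½·0.8² = 9.44.

9.44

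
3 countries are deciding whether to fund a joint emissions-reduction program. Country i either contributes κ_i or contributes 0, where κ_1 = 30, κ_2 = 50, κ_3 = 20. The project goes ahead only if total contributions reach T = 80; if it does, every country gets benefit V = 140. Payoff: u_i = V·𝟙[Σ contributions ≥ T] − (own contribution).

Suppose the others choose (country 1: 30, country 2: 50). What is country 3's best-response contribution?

Others' total = 80 ≥ 80; contributing adds cost 20 for no extra benefit.
Best response: 0.

0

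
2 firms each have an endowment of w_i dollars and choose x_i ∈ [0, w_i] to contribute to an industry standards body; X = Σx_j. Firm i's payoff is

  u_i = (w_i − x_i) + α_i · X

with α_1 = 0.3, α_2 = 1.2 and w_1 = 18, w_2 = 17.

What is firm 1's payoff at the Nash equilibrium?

∂u_i/∂x_i = α_i − 1, so firm i contributes w_i if α_i > 1, else 0.
α_i > 1 for i ∈ {2}; NE contributions (0, 17), X = 17.
u_1 = (18 − 0) + 0.3·17 = 23.1.

23.1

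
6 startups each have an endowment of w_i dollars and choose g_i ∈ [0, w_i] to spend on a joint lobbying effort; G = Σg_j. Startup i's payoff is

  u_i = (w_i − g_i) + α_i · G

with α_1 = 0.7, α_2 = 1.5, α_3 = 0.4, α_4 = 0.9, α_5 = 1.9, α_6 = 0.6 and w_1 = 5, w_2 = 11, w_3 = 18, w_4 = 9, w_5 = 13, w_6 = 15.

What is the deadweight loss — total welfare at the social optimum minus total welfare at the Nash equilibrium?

∂u_i/∂g_i = α_i − 1, so startup i contributes w_i if α_i > 1, else 0.
α_i > 1 for i ∈ {2, 5}; NE contributions (0, 11, 0, 0, 13, 0), G = 24.
W^NE = Σw_i − G^NE + (Σα_i)·G^NE = 71 + 5·24 = 191.
Planner: ∂(Σu_j)/∂g_i = Σα_j − 1 = 5 > 0, so everyone contributes w_i; G^SO = 71, W^SO = 71 + 5·71 = 426.
Deadweight loss = 235.

235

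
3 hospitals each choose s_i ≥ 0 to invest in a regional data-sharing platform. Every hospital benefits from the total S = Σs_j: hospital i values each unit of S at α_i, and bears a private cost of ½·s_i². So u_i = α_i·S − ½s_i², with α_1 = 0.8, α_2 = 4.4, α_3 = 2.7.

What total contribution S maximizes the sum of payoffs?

Planner FOC: ∂(Σu_j)/∂s_i = (Σα_j) − s_i = 0, so s_i^SO = Σα_j = 7.9 for every i; S^SO = 23.7.

23.7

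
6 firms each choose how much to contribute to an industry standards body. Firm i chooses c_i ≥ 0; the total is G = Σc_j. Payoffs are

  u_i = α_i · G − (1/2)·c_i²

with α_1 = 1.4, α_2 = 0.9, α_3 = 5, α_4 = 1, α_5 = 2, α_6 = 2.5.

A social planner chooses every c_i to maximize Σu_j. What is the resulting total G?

Planner FOC: ∂(Σu_j)/∂c_i = (Σα_j) − c_i = 0, so c_i^SO = Σα_j = 12.8 for every i; G^SO = 76.8.

76.8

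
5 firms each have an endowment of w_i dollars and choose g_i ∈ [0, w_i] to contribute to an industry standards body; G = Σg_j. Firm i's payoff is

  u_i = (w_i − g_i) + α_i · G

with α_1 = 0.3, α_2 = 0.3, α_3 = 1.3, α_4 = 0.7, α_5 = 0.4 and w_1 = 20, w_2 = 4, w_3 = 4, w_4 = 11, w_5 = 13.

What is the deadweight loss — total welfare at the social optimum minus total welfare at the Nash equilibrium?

∂u_i/∂g_i = α_i − 1, so firm i contributes w_i if α_i > 1, else 0.
α_i > 1 for i ∈ {3}; NE contributions (0, 0, 4, 0, 0), G = 4.
W^NE = Σw_i − G^NE + (Σα_i)·G^NE = 52 + 2·4 = 60.
Planner: ∂(Σu_j)/∂g_i = Σα_j − 1 = 2 > 0, so everyone contributes w_i; G^SO = 52, W^SO = 52 + 2·52 = 156.
Deadweight loss = 96.

96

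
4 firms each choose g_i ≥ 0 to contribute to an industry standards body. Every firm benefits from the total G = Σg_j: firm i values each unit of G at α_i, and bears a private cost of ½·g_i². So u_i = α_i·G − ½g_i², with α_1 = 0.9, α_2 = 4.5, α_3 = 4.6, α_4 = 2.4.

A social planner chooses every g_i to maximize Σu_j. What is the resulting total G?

49.6

Planner FOC: ∂(Σu_j)/∂g_i = (Σα_j) − g_i = 0, so g_i^SO = Σα_j = 12.4 for every i; G^SO = 49.6.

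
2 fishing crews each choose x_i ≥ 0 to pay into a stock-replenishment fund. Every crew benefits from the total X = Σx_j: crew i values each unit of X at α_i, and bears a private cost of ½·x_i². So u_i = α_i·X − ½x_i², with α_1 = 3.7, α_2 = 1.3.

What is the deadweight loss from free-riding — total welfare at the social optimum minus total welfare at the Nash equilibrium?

Crew i's FOC: ∂u_i/∂x_i = α_i − x_i = 0, so x_i* = α_i.
NE contributions = (3.7, 1.3); X = 5.
W^NE = (Σα)·X − ½Σα_i² = 5² − ½·15.38 = 17.31.
Planner sets x_i = Σα_j = 5 for every i, so X^SO = 2·5 = 10.
W^SO = (Σα)·X^SO − ½·2·(Σα)² = (2/2)·5² = 25.
Deadweight loss = W^SO − W^NE = 7.69.

7.69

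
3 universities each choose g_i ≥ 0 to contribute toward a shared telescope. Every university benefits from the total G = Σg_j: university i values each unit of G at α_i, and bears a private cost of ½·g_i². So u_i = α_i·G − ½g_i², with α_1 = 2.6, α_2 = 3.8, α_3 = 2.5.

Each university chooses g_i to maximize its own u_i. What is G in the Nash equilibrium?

University i's FOC: ∂u_i/∂g_i = α_i − g_i = 0, so g_i* = α_i.
NE contributions = (2.6, 3.8, 2.5); G = 8.9.

8.9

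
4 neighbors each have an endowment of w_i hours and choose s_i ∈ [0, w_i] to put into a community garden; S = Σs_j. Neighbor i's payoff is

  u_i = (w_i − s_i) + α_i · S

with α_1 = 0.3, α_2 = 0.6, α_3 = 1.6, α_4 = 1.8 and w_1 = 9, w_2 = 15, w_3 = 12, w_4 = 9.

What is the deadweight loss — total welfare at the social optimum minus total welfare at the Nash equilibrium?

79.2

∂u_i/∂s_i = α_i − 1, so neighbor i contributes w_i if α_i > 1, else 0.
α_i > 1 for i ∈ {3, 4}; NE contributions (0, 0, 12, 9), S = 21.
W^NE = Σw_i − S^NE + (Σα_i)·S^NE = 45 + 3.3·21 = 114.3.
Planner: ∂(Σu_j)/∂s_i = Σα_j − 1 = 3.3 > 0, so everyone contributes w_i; S^SO = 45, W^SO = 45 + 3.3·45 = 193.5.
Deadweight loss = 79.2.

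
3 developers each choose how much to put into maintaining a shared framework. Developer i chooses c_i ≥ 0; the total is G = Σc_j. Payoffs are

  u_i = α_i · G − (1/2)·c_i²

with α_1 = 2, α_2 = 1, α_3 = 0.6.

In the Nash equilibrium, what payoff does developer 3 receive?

1.98

Developer i's FOC: ∂u_i/∂c_i = α_i − c_i = 0, so c_i* = α_i.
NE contributions = (2, 1, 0.6); G = 3.6.
u_3 = α_3·G − ½·(c_3)² = 0.6·3.6 − ½·0.6² = 1.98.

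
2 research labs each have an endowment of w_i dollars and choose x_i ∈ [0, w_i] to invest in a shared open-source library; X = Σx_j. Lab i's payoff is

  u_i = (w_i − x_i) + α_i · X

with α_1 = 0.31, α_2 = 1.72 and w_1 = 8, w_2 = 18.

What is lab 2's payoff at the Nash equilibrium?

∂u_i/∂x_i = α_i − 1, so lab i contributes w_i if α_i > 1, else 0.
α_i > 1 for i ∈ {2}; NE contributions (0, 18), X = 18.
u_2 = (18 − 18) + 1.72·18 = 30.96.

30.96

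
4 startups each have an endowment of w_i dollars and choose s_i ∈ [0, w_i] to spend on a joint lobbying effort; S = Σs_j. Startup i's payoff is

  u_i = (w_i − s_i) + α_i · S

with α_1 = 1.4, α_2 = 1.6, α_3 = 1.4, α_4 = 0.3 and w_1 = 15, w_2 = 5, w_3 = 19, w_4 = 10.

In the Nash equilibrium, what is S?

∂u_i/∂s_i = α_i − 1, so startup i contributes w_i if α_i > 1, else 0.
α_i > 1 for i ∈ {1, 2, 3}; NE contributions (15, 5, 19, 0), S = 39.

39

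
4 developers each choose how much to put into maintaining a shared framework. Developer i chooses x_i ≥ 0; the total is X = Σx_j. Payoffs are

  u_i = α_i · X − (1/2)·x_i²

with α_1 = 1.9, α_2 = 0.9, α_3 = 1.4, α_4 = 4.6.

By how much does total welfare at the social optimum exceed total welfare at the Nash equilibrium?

Developer i's FOC: ∂u_i/∂x_i = α_i − x_i = 0, so x_i* = α_i.
NE contributions = (1.9, 0.9, 1.4, 4.6); X = 8.8.
W^NE = (Σα)·X − ½Σα_i² = 8.8² − ½·27.54 = 63.67.
Planner sets x_i = Σα_j = 8.8 for every i, so X^SO = 4·8.8 = 35.2.
W^SO = (Σα)·X^SO − ½·4·(Σα)² = (4/2)·8.8² = 154.88.
Deadweight loss = W^SO − W^NE = 91.21.

91.21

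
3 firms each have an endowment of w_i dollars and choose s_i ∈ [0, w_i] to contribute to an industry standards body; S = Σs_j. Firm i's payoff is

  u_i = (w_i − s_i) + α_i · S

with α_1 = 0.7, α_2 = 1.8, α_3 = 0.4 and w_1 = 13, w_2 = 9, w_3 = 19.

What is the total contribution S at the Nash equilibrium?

9

∂u_i/∂s_i = α_i − 1, so firm i contributes w_i if α_i > 1, else 0.
α_i > 1 for i ∈ {2}; NE contributions (0, 9, 0), S = 9.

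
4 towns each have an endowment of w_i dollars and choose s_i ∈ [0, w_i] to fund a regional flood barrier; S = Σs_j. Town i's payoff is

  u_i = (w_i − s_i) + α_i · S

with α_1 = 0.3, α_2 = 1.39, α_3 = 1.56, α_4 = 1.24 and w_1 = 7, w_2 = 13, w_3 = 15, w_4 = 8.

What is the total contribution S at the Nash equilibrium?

36

∂u_i/∂s_i = α_i − 1, so town i contributes w_i if α_i > 1, else 0.
α_i > 1 for i ∈ {2, 3, 4}; NE contributions (0, 13, 15, 8), S = 36.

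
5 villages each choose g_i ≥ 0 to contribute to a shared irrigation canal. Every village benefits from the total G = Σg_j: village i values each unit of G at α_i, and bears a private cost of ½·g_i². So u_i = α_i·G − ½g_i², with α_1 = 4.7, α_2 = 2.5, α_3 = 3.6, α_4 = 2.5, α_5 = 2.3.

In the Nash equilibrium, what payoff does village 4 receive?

Village i's FOC: ∂u_i/∂g_i = α_i − g_i = 0, so g_i* = α_i.
NE contributions = (4.7, 2.5, 3.6, 2.5, 2.3); G = 15.6.
u_4 = α_4·G − ½·(g_4)² = 2.5·15.6 − ½·2.5² = 35.875.

35.875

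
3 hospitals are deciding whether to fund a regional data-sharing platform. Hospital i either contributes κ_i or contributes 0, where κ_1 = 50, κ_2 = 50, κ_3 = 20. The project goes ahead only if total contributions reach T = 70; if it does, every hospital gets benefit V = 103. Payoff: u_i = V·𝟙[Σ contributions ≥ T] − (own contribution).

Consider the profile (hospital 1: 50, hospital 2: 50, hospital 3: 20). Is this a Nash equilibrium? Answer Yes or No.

Total = 120 ≥ 70: provided.
Hospital 1 (pledges 50, payoff 53): dropping to 0 → total 70, payoff 103. Profitable deviation.

No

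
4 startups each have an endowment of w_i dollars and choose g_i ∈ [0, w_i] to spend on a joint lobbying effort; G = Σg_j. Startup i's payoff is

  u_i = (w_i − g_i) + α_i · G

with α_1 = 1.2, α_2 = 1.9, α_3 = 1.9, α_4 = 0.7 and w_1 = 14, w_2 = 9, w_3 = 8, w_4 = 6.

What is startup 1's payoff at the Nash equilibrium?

37.2

∂u_i/∂g_i = α_i − 1, so startup i contributes w_i if α_i > 1, else 0.
α_i > 1 for i ∈ {1, 2, 3}; NE contributions (14, 9, 8, 0), G = 31.
u_1 = (14 − 14) + 1.2·31 = 37.2.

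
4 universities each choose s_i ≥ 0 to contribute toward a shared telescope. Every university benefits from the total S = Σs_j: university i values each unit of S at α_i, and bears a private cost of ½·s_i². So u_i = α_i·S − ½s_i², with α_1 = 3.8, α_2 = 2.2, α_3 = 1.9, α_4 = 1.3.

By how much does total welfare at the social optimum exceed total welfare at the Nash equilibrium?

96.93

University i's FOC: ∂u_i/∂s_i = α_i − s_i = 0, so s_i* = α_i.
NE contributions = (3.8, 2.2, 1.9, 1.3); S = 9.2.
W^NE = (Σα)·S − ½Σα_i² = 9.2² − ½·24.58 = 72.35.
Planner sets s_i = Σα_j = 9.2 for every i, so S^SO = 4·9.2 = 36.8.
W^SO = (Σα)·S^SO − ½·4·(Σα)² = (4/2)·9.2² = 169.28.
Deadweight loss = W^SO − W^NE = 96.93.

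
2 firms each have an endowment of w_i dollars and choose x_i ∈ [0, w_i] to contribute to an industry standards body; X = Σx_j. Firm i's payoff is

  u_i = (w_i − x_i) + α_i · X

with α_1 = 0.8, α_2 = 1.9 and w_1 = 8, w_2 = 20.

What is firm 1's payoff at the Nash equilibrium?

24

∂u_i/∂x_i = α_i − 1, so firm i contributes w_i if α_i > 1, else 0.
α_i > 1 for i ∈ {2}; NE contributions (0, 20), X = 20.
u_1 = (8 − 0) + 0.8·20 = 24.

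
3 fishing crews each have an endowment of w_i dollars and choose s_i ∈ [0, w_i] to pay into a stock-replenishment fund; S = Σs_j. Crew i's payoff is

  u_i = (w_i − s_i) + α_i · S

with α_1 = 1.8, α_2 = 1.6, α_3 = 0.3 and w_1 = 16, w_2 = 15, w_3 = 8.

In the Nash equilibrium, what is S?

31

∂u_i/∂s_i = α_i − 1, so crew i contributes w_i if α_i > 1, else 0.
α_i > 1 for i ∈ {1, 2}; NE contributions (16, 15, 0), S = 31.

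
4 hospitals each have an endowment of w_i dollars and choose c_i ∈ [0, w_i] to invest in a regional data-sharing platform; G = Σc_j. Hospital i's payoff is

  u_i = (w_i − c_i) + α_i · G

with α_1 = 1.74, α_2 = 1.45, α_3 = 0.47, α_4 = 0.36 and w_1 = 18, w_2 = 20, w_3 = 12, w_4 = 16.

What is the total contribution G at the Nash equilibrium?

38

∂u_i/∂c_i = α_i − 1, so hospital i contributes w_i if α_i > 1, else 0.
α_i > 1 for i ∈ {1, 2}; NE contributions (18, 20, 0, 0), G = 38.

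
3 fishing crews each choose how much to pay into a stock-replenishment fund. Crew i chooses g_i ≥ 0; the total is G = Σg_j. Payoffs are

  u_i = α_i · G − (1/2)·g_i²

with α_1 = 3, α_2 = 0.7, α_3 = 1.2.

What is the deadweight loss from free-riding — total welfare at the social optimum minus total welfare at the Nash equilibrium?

Crew i's FOC: ∂u_i/∂g_i = α_i − g_i = 0, so g_i* = α_i.
NE contributions = (3, 0.7, 1.2); G = 4.9.
W^NE = (Σα)·G − ½Σα_i² = 4.9² − ½·10.93 = 18.545.
Planner sets g_i = Σα_j = 4.9 for every i, so G^SO = 3·4.9 = 14.7.
W^SO = (Σα)·G^SO − ½·3·(Σα)² = (3/2)·4.9² = 36.015.
Deadweight loss = W^SO − W^NE = 17.47.

17.47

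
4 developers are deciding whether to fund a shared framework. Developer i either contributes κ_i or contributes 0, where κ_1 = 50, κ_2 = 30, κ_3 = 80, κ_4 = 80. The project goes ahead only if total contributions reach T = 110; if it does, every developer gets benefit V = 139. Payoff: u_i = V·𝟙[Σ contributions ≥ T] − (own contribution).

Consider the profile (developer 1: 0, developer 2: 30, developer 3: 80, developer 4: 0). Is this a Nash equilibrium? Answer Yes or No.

Yes

Total = 110 ≥ 110: provided.
Developer 1 (pledges 0, payoff 139): pledging 50 → total 160, payoff 89. No gain.
Developer 2 (pledges 30, payoff 109): dropping to 0 → total 80, payoff 0. No gain.
Developer 3 (pledges 80, payoff 59): dropping to 0 → total 30, payoff 0. No gain.
Developer 4 (pledges 0, payoff 139): pledging 80 → total 190, payoff 59. No gain.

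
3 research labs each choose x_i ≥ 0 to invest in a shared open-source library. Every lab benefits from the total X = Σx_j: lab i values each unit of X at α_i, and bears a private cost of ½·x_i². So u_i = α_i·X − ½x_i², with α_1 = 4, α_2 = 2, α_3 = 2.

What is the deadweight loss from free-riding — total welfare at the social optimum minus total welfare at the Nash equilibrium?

Lab i's FOC: ∂u_i/∂x_i = α_i − x_i = 0, so x_i* = α_i.
NE contributions = (4, 2, 2); X = 8.
W^NE = (Σα)·X − ½Σα_i² = 8² − ½·24 = 52.
Planner sets x_i = Σα_j = 8 for every i, so X^SO = 3·8 = 24.
W^SO = (Σα)·X^SO − ½·3·(Σα)² = (3/2)·8² = 96.
Deadweight loss = W^SO − W^NE = 44.

44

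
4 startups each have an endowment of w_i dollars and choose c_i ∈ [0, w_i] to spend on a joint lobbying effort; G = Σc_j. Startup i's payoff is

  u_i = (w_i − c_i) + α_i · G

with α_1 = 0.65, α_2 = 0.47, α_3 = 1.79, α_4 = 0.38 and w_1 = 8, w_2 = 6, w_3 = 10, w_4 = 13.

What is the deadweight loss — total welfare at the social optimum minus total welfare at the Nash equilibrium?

61.83

∂u_i/∂c_i = α_i − 1, so startup i contributes w_i if α_i > 1, else 0.
α_i > 1 for i ∈ {3}; NE contributions (0, 0, 10, 0), G = 10.
W^NE = Σw_i − G^NE + (Σα_i)·G^NE = 37 + 2.29·10 = 59.9.
Planner: ∂(Σu_j)/∂c_i = Σα_j − 1 = 2.29 > 0, so everyone contributes w_i; G^SO = 37, W^SO = 37 + 2.29·37 = 121.73.
Deadweight loss = 61.83.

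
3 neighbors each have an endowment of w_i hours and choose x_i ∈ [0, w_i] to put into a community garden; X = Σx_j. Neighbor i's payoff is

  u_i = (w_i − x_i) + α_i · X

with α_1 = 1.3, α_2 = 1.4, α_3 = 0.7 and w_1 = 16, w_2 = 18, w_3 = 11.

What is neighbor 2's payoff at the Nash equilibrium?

47.6

∂u_i/∂x_i = α_i − 1, so neighbor i contributes w_i if α_i > 1, else 0.
α_i > 1 for i ∈ {1, 2}; NE contributions (16, 18, 0), X = 34.
u_2 = (18 − 18) + 1.4·34 = 47.6.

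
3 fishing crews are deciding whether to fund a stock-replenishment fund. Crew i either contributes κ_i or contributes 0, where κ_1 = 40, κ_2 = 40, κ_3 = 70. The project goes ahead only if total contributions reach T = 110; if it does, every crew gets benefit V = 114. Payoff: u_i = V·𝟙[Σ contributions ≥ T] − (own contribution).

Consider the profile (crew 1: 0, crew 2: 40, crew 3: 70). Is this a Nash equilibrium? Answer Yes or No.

Total = 110 ≥ 110: provided.
Crew 1 (pledges 0, payoff 114): pledging 40 → total 150, payoff 74. No gain.
Crew 2 (pledges 40, payoff 74): dropping to 0 → total 70, payoff 0. No gain.
Crew 3 (pledges 70, payoff 44): dropping to 0 → total 40, payoff 0. No gain.

Yes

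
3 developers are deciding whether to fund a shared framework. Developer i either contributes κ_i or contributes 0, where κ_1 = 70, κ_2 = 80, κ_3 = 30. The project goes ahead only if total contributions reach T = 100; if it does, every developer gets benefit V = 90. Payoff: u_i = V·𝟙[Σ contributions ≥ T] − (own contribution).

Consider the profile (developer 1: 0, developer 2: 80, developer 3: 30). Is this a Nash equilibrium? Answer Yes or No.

Yes

Total = 110 ≥ 100: provided.
Developer 1 (pledges 0, payoff 90): pledging 70 → total 180, payoff 20. No gain.
Developer 2 (pledges 80, payoff 10): dropping to 0 → total 30, payoff 0. No gain.
Developer 3 (pledges 30, payoff 60): dropping to 0 → total 80, payoff 0. No gain.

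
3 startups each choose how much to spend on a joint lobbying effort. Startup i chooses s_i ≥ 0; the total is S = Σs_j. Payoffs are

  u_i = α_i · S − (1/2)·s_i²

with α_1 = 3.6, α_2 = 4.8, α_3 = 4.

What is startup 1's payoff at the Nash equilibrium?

Startup i's FOC: ∂u_i/∂s_i = α_i − s_i = 0, so s_i* = α_i.
NE contributions = (3.6, 4.8, 4); S = 12.4.
u_1 = α_1·S − ½·(s_1)² = 3.6·12.4 − ½·3.6² = 38.16.

38.16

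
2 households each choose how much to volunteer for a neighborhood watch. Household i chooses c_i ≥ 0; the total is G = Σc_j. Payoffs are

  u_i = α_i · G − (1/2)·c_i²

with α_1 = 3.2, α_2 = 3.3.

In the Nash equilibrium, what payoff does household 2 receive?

16.005

Household i's FOC: ∂u_i/∂c_i = α_i − c_i = 0, so c_i* = α_i.
NE contributions = (3.2, 3.3); G = 6.5.
u_2 = α_2·G − ½·(c_2)² = 3.3·6.5 − ½·3.3² = 16.005.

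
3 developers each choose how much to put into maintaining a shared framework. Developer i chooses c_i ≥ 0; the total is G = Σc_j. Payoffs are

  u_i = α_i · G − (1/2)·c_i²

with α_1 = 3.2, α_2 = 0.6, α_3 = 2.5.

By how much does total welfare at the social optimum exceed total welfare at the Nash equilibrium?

28.27

Developer i's FOC: ∂u_i/∂c_i = α_i − c_i = 0, so c_i* = α_i.
NE contributions = (3.2, 0.6, 2.5); G = 6.3.
W^NE = (Σα)·G − ½Σα_i² = 6.3² − ½·16.85 = 31.265.
Planner sets c_i = Σα_j = 6.3 for every i, so G^SO = 3·6.3 = 18.9.
W^SO = (Σα)·G^SO − ½·3·(Σα)² = (3/2)·6.3² = 59.535.
Deadweight loss = W^SO − W^NE = 28.27.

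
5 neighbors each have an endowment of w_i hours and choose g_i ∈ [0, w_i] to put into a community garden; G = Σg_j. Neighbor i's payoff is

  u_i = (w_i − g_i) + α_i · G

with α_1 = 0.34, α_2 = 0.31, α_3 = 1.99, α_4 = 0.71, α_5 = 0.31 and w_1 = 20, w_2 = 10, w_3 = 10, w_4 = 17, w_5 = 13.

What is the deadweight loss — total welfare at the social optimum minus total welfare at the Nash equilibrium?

∂u_i/∂g_i = α_i − 1, so neighbor i contributes w_i if α_i > 1, else 0.
α_i > 1 for i ∈ {3}; NE contributions (0, 0, 10, 0, 0), G = 10.
W^NE = Σw_i − G^NE + (Σα_i)·G^NE = 70 + 2.66·10 = 96.6.
Planner: ∂(Σu_j)/∂g_i = Σα_j − 1 = 2.66 > 0, so everyone contributes w_i; G^SO = 70, W^SO = 70 + 2.66·70 = 256.2.
Deadweight loss = 159.6.

159.6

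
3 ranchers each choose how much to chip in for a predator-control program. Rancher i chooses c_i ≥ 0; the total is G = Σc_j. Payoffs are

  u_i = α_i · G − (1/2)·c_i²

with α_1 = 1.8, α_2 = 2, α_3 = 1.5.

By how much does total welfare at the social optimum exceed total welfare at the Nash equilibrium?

Rancher i's FOC: ∂u_i/∂c_i = α_i − c_i = 0, so c_i* = α_i.
NE contributions = (1.8, 2, 1.5); G = 5.3.
W^NE = (Σα)·G − ½Σα_i² = 5.3² − ½·9.49 = 23.345.
Planner sets c_i = Σα_j = 5.3 for every i, so G^SO = 3·5.3 = 15.9.
W^SO = (Σα)·G^SO − ½·3·(Σα)² = (3/2)·5.3² = 42.135.
Deadweight loss = W^SO − W^NE = 18.79.

18.79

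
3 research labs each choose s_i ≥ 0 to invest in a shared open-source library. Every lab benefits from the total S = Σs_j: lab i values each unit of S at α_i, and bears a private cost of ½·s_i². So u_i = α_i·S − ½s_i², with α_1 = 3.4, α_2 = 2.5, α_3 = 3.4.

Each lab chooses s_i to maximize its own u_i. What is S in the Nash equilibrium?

9.3

Lab i's FOC: ∂u_i/∂s_i = α_i − s_i = 0, so s_i* = α_i.
NE contributions = (3.4, 2.5, 3.4); S = 9.3.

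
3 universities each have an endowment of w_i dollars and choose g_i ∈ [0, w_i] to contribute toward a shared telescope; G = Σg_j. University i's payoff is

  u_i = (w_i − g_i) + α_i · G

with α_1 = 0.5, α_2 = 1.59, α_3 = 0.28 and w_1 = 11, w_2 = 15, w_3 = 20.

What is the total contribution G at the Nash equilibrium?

15

∂u_i/∂g_i = α_i − 1, so university i contributes w_i if α_i > 1, else 0.
α_i > 1 for i ∈ {2}; NE contributions (0, 15, 0), G = 15.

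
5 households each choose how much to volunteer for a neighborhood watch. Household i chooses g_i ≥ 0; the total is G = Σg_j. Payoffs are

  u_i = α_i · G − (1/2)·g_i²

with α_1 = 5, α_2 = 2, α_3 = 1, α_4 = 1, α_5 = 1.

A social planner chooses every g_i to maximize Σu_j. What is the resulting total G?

50

Planner FOC: ∂(Σu_j)/∂g_i = (Σα_j) − g_i = 0, so g_i^SO = Σα_j = 10 for every i; G^SO = 50.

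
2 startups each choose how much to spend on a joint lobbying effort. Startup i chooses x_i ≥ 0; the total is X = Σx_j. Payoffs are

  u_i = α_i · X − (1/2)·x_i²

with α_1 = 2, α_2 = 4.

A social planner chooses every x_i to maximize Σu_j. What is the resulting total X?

12

Planner FOC: ∂(Σu_j)/∂x_i = (Σα_j) − x_i = 0, so x_i^SO = Σα_j = 6 for every i; X^SO = 12.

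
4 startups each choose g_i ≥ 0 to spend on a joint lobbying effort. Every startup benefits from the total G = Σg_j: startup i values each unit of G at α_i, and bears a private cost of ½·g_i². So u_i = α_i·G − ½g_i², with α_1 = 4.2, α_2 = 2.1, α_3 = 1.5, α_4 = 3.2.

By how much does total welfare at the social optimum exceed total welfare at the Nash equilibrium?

Startup i's FOC: ∂u_i/∂g_i = α_i − g_i = 0, so g_i* = α_i.
NE contributions = (4.2, 2.1, 1.5, 3.2); G = 11.
W^NE = (Σα)·G − ½Σα_i² = 11² − ½·34.54 = 103.73.
Planner sets g_i = Σα_j = 11 for every i, so G^SO = 4·11 = 44.
W^SO = (Σα)·G^SO − ½·4·(Σα)² = (4/2)·11² = 242.
Deadweight loss = W^SO − W^NE = 138.27.

138.27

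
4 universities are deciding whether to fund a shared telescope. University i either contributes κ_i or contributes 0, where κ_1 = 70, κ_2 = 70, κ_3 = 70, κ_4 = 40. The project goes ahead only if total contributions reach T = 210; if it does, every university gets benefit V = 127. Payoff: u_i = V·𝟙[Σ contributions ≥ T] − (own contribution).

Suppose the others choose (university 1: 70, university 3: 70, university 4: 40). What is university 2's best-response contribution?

Others' total = 180. Contributing 70 brings total to 250 ≥ 210: gain V − κ_2 = 57.
Best response: 70.

70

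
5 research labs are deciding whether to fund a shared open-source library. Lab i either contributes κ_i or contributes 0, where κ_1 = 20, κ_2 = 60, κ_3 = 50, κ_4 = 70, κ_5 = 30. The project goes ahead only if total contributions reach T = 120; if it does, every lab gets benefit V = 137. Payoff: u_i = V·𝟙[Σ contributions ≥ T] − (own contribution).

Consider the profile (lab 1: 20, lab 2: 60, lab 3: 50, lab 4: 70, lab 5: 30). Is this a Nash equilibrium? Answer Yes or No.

Total = 230 ≥ 120: provided.
Lab 1 (pledges 20, payoff 117): dropping to 0 → total 210, payoff 137. Profitable deviation.

No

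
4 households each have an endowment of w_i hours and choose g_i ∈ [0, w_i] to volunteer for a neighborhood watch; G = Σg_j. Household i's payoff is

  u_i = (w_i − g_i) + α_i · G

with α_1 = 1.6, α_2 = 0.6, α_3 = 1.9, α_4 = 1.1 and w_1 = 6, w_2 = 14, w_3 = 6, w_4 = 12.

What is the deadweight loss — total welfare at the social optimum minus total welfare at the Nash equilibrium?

∂u_i/∂g_i = α_i − 1, so household i contributes w_i if α_i > 1, else 0.
α_i > 1 for i ∈ {1, 3, 4}; NE contributions (6, 0, 6, 12), G = 24.
W^NE = Σw_i − G^NE + (Σα_i)·G^NE = 38 + 4.2·24 = 138.8.
Planner: ∂(Σu_j)/∂g_i = Σα_j − 1 = 4.2 > 0, so everyone contributes w_i; G^SO = 38, W^SO = 38 + 4.2·38 = 197.6.
Deadweight loss = 58.8.

58.8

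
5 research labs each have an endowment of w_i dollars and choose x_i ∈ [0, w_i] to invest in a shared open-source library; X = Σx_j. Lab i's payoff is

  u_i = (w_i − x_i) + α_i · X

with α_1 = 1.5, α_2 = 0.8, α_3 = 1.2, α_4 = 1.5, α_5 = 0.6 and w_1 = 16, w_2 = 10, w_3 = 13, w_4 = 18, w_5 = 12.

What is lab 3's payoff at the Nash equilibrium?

56.4

∂u_i/∂x_i = α_i − 1, so lab i contributes w_i if α_i > 1, else 0.
α_i > 1 for i ∈ {1, 3, 4}; NE contributions (16, 0, 13, 18, 0), X = 47.
u_3 = (13 − 13) + 1.2·47 = 56.4.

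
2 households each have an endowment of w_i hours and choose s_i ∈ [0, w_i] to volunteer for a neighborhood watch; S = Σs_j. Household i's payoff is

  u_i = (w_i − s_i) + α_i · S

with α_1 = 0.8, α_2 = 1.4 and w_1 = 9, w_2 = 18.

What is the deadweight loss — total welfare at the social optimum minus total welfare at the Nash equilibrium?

10.8

∂u_i/∂s_i = α_i − 1, so household i contributes w_i if α_i > 1, else 0.
α_i > 1 for i ∈ {2}; NE contributions (0, 18), S = 18.
W^NE = Σw_i − S^NE + (Σα_i)·S^NE = 27 + 1.2·18 = 48.6.
Planner: ∂(Σu_j)/∂s_i = Σα_j − 1 = 1.2 > 0, so everyone contributes w_i; S^SO = 27, W^SO = 27 + 1.2·27 = 59.4.
Deadweight loss = 10.8.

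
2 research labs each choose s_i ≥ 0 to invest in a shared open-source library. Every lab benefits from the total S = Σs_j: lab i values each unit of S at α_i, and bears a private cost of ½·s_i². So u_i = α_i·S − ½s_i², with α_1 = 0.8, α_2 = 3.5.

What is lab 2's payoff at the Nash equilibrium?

Lab i's FOC: ∂u_i/∂s_i = α_i − s_i = 0, so s_i* = α_i.
NE contributions = (0.8, 3.5); S = 4.3.
u_2 = α_2·S − ½·(s_2)² = 3.5·4.3 − ½·3.5² = 8.925.

8.925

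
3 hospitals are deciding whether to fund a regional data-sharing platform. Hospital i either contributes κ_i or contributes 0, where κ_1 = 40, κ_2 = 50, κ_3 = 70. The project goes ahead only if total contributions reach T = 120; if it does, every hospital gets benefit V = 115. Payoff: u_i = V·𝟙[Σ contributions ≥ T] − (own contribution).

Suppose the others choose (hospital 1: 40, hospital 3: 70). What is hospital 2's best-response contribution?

50

Others' total = 110. Contributing 50 brings total to 160 ≥ 120: gain V − κ_2 = 65.
Best response: 50.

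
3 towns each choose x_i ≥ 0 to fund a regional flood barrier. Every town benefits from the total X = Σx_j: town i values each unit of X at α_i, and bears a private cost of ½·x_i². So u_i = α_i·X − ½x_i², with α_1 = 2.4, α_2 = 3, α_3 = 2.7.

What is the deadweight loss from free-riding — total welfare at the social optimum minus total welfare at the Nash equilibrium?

43.83

Town i's FOC: ∂u_i/∂x_i = α_i − x_i = 0, so x_i* = α_i.
NE contributions = (2.4, 3, 2.7); X = 8.1.
W^NE = (Σα)·X − ½Σα_i² = 8.1² − ½·22.05 = 54.585.
Planner sets x_i = Σα_j = 8.1 for every i, so X^SO = 3·8.1 = 24.3.
W^SO = (Σα)·X^SO − ½·3·(Σα)² = (3/2)·8.1² = 98.415.
Deadweight loss = W^SO − W^NE = 43.83.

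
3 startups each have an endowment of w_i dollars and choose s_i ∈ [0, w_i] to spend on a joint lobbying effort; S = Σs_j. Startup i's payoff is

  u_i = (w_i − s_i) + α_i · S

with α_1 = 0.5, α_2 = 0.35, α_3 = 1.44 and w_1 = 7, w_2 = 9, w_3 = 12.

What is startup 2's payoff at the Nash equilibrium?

∂u_i/∂s_i = α_i − 1, so startup i contributes w_i if α_i > 1, else 0.
α_i > 1 for i ∈ {3}; NE contributions (0, 0, 12), S = 12.
u_2 = (9 − 0) + 0.35·12 = 13.2.

13.2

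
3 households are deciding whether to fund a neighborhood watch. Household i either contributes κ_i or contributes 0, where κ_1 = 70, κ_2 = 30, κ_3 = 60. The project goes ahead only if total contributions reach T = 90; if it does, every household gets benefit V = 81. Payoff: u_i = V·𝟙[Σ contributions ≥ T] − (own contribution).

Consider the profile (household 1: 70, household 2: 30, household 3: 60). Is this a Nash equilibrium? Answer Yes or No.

No

Total = 160 ≥ 90: provided.
Household 1 (pledges 70, payoff 11): dropping to 0 → total 90, payoff 81. Profitable deviation.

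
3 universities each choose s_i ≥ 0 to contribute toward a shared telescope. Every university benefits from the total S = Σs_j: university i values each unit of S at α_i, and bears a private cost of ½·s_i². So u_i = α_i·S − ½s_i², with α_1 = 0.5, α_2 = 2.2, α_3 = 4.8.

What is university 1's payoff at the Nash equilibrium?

3.625

University i's FOC: ∂u_i/∂s_i = α_i − s_i = 0, so s_i* = α_i.
NE contributions = (0.5, 2.2, 4.8); S = 7.5.
u_1 = α_1·S − ½·(s_1)² = 0.5·7.5 − ½·0.5² = 3.625.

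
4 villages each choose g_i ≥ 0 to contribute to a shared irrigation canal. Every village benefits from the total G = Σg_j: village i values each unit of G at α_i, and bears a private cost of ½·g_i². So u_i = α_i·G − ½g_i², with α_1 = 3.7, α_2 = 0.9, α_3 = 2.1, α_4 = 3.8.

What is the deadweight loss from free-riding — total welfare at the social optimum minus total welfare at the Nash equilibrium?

126.925

Village i's FOC: ∂u_i/∂g_i = α_i − g_i = 0, so g_i* = α_i.
NE contributions = (3.7, 0.9, 2.1, 3.8); G = 10.5.
W^NE = (Σα)·G − ½Σα_i² = 10.5² − ½·33.35 = 93.575.
Planner sets g_i = Σα_j = 10.5 for every i, so G^SO = 4·10.5 = 42.
W^SO = (Σα)·G^SO − ½·4·(Σα)² = (4/2)·10.5² = 220.5.
Deadweight loss = W^SO − W^NE = 126.925.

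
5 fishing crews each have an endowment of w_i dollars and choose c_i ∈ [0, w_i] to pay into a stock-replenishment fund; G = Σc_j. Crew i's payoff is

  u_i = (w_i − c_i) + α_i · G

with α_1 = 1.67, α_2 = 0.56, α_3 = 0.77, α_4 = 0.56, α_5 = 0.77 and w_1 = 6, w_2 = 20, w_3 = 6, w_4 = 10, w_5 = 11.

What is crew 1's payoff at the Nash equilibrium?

10.02

∂u_i/∂c_i = α_i − 1, so crew i contributes w_i if α_i > 1, else 0.
α_i > 1 for i ∈ {1}; NE contributions (6, 0, 0, 0, 0), G = 6.
u_1 = (6 − 6) + 1.67·6 = 10.02.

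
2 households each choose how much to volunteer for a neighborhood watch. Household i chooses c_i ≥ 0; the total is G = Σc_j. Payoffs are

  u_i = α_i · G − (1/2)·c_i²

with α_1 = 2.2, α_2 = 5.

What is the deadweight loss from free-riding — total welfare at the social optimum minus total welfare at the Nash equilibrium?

Household i's FOC: ∂u_i/∂c_i = α_i − c_i = 0, so c_i* = α_i.
NE contributions = (2.2, 5); G = 7.2.
W^NE = (Σα)·G − ½Σα_i² = 7.2² − ½·29.84 = 36.92.
Planner sets c_i = Σα_j = 7.2 for every i, so G^SO = 2·7.2 = 14.4.
W^SO = (Σα)·G^SO − ½·2·(Σα)² = (2/2)·7.2² = 51.84.
Deadweight loss = W^SO − W^NE = 14.92.

14.92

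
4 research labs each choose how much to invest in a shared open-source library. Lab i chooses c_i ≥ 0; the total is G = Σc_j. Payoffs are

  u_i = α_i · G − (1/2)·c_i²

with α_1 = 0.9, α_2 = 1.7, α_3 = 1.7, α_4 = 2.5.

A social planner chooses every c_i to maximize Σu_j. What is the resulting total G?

27.2

Planner FOC: ∂(Σu_j)/∂c_i = (Σα_j) − c_i = 0, so c_i^SO = Σα_j = 6.8 for every i; G^SO = 27.2.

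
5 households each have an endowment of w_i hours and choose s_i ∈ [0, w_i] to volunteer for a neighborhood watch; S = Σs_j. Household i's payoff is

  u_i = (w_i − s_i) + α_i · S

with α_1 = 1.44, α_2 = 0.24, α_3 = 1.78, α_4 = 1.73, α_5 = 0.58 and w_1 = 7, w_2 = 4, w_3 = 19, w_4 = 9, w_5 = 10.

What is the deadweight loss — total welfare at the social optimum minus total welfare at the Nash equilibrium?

66.78

∂u_i/∂s_i = α_i − 1, so household i contributes w_i if α_i > 1, else 0.
α_i > 1 for i ∈ {1, 3, 4}; NE contributions (7, 0, 19, 9, 0), S = 35.
W^NE = Σw_i − S^NE + (Σα_i)·S^NE = 49 + 4.77·35 = 215.95.
Planner: ∂(Σu_j)/∂s_i = Σα_j − 1 = 4.77 > 0, so everyone contributes w_i; S^SO = 49, W^SO = 49 + 4.77·49 = 282.73.
Deadweight loss = 66.78.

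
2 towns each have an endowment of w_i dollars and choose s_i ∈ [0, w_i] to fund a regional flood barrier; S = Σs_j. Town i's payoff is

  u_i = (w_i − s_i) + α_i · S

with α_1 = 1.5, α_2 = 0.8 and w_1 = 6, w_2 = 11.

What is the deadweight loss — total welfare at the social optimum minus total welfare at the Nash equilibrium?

∂u_i/∂s_i = α_i − 1, so town i contributes w_i if α_i > 1, else 0.
α_i > 1 for i ∈ {1}; NE contributions (6, 0), S = 6.
W^NE = Σw_i − S^NE + (Σα_i)·S^NE = 17 + 1.3·6 = 24.8.
Planner: ∂(Σu_j)/∂s_i = Σα_j − 1 = 1.3 > 0, so everyone contributes w_i; S^SO = 17, W^SO = 17 + 1.3·17 = 39.1.
Deadweight loss = 14.3.

14.3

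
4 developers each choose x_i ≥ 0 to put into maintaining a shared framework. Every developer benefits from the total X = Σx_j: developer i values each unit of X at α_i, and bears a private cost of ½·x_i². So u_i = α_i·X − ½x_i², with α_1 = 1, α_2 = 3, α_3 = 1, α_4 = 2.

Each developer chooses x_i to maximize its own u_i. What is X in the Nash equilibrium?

Developer i's FOC: ∂u_i/∂x_i = α_i − x_i = 0, so x_i* = α_i.
NE contributions = (1, 3, 1, 2); X = 7.

7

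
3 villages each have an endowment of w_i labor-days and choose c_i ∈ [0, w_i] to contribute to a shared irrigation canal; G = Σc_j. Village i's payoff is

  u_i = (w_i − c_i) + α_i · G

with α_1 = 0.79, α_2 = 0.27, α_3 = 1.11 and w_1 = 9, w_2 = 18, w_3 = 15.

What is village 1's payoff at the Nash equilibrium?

20.85

∂u_i/∂c_i = α_i − 1, so village i contributes w_i if α_i > 1, else 0.
α_i > 1 for i ∈ {3}; NE contributions (0, 0, 15), G = 15.
u_1 = (9 − 0) + 0.79·15 = 20.85.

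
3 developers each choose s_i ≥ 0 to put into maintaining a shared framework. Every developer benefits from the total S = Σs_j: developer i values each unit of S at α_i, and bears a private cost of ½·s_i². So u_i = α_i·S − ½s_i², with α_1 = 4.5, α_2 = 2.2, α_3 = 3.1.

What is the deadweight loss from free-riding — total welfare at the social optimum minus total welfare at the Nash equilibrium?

65.37

Developer i's FOC: ∂u_i/∂s_i = α_i − s_i = 0, so s_i* = α_i.
NE contributions = (4.5, 2.2, 3.1); S = 9.8.
W^NE = (Σα)·S − ½Σα_i² = 9.8² − ½·34.7 = 78.69.
Planner sets s_i = Σα_j = 9.8 for every i, so S^SO = 3·9.8 = 29.4.
W^SO = (Σα)·S^SO − ½·3·(Σα)² = (3/2)·9.8² = 144.06.
Deadweight loss = W^SO − W^NE = 65.37.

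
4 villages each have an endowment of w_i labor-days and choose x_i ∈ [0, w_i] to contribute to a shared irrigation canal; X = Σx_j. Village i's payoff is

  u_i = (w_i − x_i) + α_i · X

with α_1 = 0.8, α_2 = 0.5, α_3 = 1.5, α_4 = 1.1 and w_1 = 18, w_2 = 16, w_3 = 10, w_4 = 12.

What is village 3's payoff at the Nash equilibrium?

33

∂u_i/∂x_i = α_i − 1, so village i contributes w_i if α_i > 1, else 0.
α_i > 1 for i ∈ {3, 4}; NE contributions (0, 0, 10, 12), X = 22.
u_3 = (10 − 10) + 1.5·22 = 33.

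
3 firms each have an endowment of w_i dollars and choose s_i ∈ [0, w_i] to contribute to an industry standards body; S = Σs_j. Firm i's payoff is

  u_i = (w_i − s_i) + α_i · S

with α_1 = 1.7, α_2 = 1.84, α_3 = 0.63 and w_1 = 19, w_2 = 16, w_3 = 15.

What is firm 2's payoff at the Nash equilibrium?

64.4

∂u_i/∂s_i = α_i − 1, so firm i contributes w_i if α_i > 1, else 0.
α_i > 1 for i ∈ {1, 2}; NE contributions (19, 16, 0), S = 35.
u_2 = (16 − 16) + 1.84·35 = 64.4.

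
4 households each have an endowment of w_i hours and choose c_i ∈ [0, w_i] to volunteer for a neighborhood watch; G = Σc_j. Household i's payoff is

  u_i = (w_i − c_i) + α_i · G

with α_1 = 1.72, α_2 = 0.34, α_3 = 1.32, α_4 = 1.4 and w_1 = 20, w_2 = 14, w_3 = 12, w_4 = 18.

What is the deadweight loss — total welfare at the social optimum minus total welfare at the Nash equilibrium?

52.92

∂u_i/∂c_i = α_i − 1, so household i contributes w_i if α_i > 1, else 0.
α_i > 1 for i ∈ {1, 3, 4}; NE contributions (20, 0, 12, 18), G = 50.
W^NE = Σw_i − G^NE + (Σα_i)·G^NE = 64 + 3.78·50 = 253.
Planner: ∂(Σu_j)/∂c_i = Σα_j − 1 = 3.78 > 0, so everyone contributes w_i; G^SO = 64, W^SO = 64 + 3.78·64 = 305.92.
Deadweight loss = 52.92.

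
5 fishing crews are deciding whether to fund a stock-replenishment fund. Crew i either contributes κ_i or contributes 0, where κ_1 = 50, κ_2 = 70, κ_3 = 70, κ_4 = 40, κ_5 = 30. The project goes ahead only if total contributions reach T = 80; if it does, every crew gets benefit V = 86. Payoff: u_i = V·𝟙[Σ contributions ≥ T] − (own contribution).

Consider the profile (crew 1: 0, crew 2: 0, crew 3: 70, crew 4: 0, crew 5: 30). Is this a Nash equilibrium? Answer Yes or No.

Total = 100 ≥ 80: provided.
Crew 1 (pledges 0, payoff 86): pledging 50 → total 150, payoff 36. No gain.
Crew 2 (pledges 0, payoff 86): pledging 70 → total 170, payoff 16. No gain.
Crew 3 (pledges 70, payoff 16): dropping to 0 → total 30, payoff 0. No gain.
Crew 4 (pledges 0, payoff 86): pledging 40 → total 140, payoff 46. No gain.
Crew 5 (pledges 30, payoff 56): dropping to 0 → total 70, payoff 0. No gain.

Yes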